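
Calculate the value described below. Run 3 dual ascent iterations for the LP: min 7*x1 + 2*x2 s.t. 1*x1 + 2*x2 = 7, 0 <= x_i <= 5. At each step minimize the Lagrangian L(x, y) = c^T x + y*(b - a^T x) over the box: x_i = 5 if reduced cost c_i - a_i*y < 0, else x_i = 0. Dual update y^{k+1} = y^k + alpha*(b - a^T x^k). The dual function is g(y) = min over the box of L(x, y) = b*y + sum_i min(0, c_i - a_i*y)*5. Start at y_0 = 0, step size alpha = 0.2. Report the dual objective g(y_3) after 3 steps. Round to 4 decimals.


Dual ascent for LP: min 7*x1 + 2*x2, 1*x1 + 2*x2 = 7, 0 <= x_i <= 5
Step 1: y^k = 0.0, reduced costs: (7.0, 2.0)
  x^k = (0.0, 0.0), subgradient = b - a^T x = 7.0
  y^{k+1} = 0.0 + 0.2*7.0 = 1.4
Step 2: y^k = 1.4, reduced costs: (5.6, -0.8)
  x^k = (0.0, 5.0), subgradient = b - a^T x = -3.0
  y^{k+1} = 1.4 + 0.2*-3.0 = 0.8
Step 3: y^k = 0.8, reduced costs: (6.2, 0.4)
  x^k = (0.0, 0.0), subgradient = b - a^T x = 7.0
  y^{k+1} = 0.8 + 0.2*7.0 = 2.2
Dual objective at y_3 = 2.2: reduced costs (4.8, -2.4), box minimizer x = (0.0, 5.0)
g(y_3) = b*y + (c1 - a1*y)*x1 + (c2 - a2*y)*x2 = 7*2.2 + 4.8*0.0 + (-2.4)*5.0 = 15.4 + 0.0 - 12.0 = 3.4


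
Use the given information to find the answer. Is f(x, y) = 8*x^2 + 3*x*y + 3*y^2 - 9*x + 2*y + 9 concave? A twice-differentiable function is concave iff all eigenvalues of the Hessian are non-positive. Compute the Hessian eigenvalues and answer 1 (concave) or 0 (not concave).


The Hessian of f(x,y) = 8*x^2 + 3*x*y + 3*y^2 - 9*x + 2*y + 9 is:
H = [[16, 3], [3, 6]]
Trace = 16 + 6 = 22
Determinant = 16*6 - (3)^2 = 87
Discriminant = (22)^2 - 4*87 = 136.0
Eigenvalues: lambda_1 = 5.169, lambda_2 = 16.831
The function is not concave.

0


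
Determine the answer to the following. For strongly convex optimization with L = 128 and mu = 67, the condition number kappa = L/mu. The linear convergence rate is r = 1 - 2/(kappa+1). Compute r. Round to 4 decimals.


Step 1: Compute the condition number.
kappa = L/mu = 128/67 = 1.9104
Step 2: Compute the convergence rate.
r = 1 - 2/(kappa + 1) = 1 - 2*mu/(L + mu) = (L - mu)/(L + mu) = 61/195 = 0.3128


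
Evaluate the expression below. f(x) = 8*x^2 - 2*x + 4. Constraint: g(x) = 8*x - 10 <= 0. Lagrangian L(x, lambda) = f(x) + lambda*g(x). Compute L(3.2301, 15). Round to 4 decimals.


Step 1: Evaluate f(x).
f(3.2301) = 8*3.2301^2 - 2*3.2301 + 4 = 81.0082
Step 2: Evaluate g(x).
g(3.2301) = 8*3.2301 - 10 = 15.8408
Step 3: Compute Lagrangian.
L = 81.0082 + 15*15.8408 = 318.6202


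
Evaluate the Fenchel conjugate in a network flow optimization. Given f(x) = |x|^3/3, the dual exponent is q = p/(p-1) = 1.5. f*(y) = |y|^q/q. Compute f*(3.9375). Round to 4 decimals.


The conjugate exponent q satisfies 1/p + 1/q = 1.
p = 3, so q = 3/(3 - 1) = 1.5
|y|^q = 3.9375^1.5 = 7.8132
f*(3.9375) = 7.8132 / 1.5 = 5.2088


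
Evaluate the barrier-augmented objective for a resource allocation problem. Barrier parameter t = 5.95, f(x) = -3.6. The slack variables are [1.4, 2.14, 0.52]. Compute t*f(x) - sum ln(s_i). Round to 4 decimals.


Step 1: Compute log-barrier.
ln values: [0.3365, 0.7608, -0.6539]
phi = -(0.3365 + 0.7608 - 0.6539) = -0.4434
Step 2: Compute augmented objective.
t*f(x) = 5.95*-3.6 = -21.42
Total = -21.42 - 0.4434 = -21.8634


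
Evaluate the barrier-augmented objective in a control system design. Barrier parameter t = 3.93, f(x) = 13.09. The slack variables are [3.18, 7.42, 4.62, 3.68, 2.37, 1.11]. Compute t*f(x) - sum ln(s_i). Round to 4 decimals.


Step 1: Compute log-barrier.
ln values: [1.1569, 2.0042, 1.5304, 1.3029, 0.8629, 0.1044]
phi = -(1.1569 + 2.0042 + 1.5304 + 1.3029 + 0.8629 + 0.1044) = -6.9616
Step 2: Compute augmented objective.
t*f(x) = 3.93*13.09 = 51.4437
Total = 51.4437 - 6.9616 = 44.4821


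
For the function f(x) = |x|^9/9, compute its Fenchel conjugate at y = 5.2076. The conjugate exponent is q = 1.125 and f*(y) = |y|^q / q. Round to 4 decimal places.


The conjugate exponent q satisfies 1/p + 1/q = 1.
p = 9, so q = 9/(9 - 1) = 1.125
|y|^q = 5.2076^1.125 = 6.4006
f*(5.2076) = 6.4006 / 1.125 = 5.6894


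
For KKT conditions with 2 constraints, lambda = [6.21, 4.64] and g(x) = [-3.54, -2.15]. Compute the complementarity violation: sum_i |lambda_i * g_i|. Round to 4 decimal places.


KKT complementary slackness check:
lambda_1 * g_1 = 6.21 * -3.54 = -21.9834
lambda_2 * g_2 = 4.64 * -2.15 = -9.976
Total violation = 21.9834 + 9.976 = 31.9594


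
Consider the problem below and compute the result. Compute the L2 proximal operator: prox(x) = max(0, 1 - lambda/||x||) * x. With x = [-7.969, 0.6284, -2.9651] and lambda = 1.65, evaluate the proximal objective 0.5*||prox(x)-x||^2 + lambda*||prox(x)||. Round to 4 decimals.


Step 1: Compute ||x||.
||x|| = 8.5259
Step 2: Compute scaling factor.
scale = max(0, 1 - 1.65/8.5259) = 0.8065
Step 3: prox(x) = [-6.4268, 0.5068, -2.3913]
||prox(x)|| = 6.8759
Step 4: Proximal objective.
0.5*||prox-x||^2 = 1.3613
lambda*||prox|| = 11.3452
Total = 12.7066


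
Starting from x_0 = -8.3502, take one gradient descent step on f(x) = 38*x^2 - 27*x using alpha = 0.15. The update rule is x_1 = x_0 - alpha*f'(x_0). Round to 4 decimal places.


We compute the gradient at x_0 and apply the update.
f'(x) = 76*x - 27
f'(-8.3502) = 76*-8.3502 - 27 = -661.6152
x_1 = -8.3502 - 0.15*-661.6152 = 90.8921


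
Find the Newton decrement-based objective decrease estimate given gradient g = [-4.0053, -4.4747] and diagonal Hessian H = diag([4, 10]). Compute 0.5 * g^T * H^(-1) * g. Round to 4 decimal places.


Step 1: H is diagonal, so H^(-1) * g = [-1.0013, -0.4475].
Step 2: g^T H^(-1) g = sum_i g_i^2 / H_ii
  = (-4.0053)^2/4 + (-4.4747)^2/10
  = 4.0106 + 2.0023 = 6.0129
Step 3: Objective decrease = 0.5 * g^T H^(-1) g = 3.0065


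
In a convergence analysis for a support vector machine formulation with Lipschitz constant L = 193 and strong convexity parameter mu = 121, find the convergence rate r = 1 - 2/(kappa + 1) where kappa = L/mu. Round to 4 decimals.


Step 1: Compute the condition number.
kappa = L/mu = 193/121 = 1.595
Step 2: Compute the convergence rate.
r = 1 - 2/(kappa + 1) = 1 - 2*mu/(L + mu) = (L - mu)/(L + mu) = 72/314 = 0.2293


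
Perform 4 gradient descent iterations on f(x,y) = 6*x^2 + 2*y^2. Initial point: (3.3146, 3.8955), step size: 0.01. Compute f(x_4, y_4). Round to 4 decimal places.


Gradient descent on f(x,y) = 6*x^2 + 2*y^2.
Starting point: (3.3146, 3.8955), alpha = 0.01
Step 1: grad_x = 2*6*3.3146 = 39.7752, grad_y = 2*2*3.8955 = 15.582
  x_1 = 3.3146 - 0.01*39.7752 = 2.9168
  y_1 = 3.8955 - 0.01*15.582 = 3.7397
Step 2: grad_x = 2*6*2.9168 = 35.0022, grad_y = 2*2*3.7397 = 14.9587
  x_2 = 2.9168 - 0.01*35.0022 = 2.5668
  y_2 = 3.7397 - 0.01*14.9587 = 3.5901
Step 3: grad_x = 2*6*2.5668 = 30.8019, grad_y = 2*2*3.5901 = 14.3604
  x_3 = 2.5668 - 0.01*30.8019 = 2.2588
  y_3 = 3.5901 - 0.01*14.3604 = 3.4465
Step 4: grad_x = 2*6*2.2588 = 27.1057, grad_y = 2*2*3.4465 = 13.786
  x_4 = 2.2588 - 0.01*27.1057 = 1.9878
  y_4 = 3.4465 - 0.01*13.786 = 3.3086
f(1.9878, 3.3086) = 6*1.9878^2 + 2*3.3086^2 = 45.601


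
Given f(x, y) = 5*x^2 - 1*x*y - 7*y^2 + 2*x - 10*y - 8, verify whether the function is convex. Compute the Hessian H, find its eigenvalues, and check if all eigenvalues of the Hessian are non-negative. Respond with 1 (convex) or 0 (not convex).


The Hessian of f(x,y) = 5*x^2 - 1*x*y - 7*y^2 + 2*x - 10*y - 8 is:
H = [[10, -1], [-1, -14]]
Trace = 10 - 14 = -4
Determinant = 10*-14 - (-1)^2 = -141
Discriminant = (-4)^2 - 4*-141 = 580.0
Eigenvalues: lambda_1 = -14.0416, lambda_2 = 10.0416
The function is not convex.

0


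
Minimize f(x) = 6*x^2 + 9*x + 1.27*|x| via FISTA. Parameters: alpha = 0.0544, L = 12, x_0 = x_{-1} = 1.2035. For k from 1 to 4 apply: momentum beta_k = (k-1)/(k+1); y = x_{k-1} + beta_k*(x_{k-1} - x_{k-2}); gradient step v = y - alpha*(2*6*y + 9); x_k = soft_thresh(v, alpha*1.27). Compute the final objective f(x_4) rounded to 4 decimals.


FISTA on f(x) = 6*x^2 + 9*x + 1.27*|x|
L = 12, alpha = 0.0544
Iteration 1: beta = 0.0, y = 1.2035 + 0.0*(1.2035 - 1.2035) = 1.2035
  grad(y) = 23.442, v = y - alpha*grad = -0.0717
  prox(v) = soft_thresh(-0.0717, 0.0691) = -0.0027
Iteration 2: beta = 0.3333, y = -0.0027 + 0.3333*(-0.0027 - 1.2035) = -0.4047
  grad(y) = 4.1435, v = y - alpha*grad = -0.6301
  prox(v) = soft_thresh(-0.6301, 0.0691) = -0.561
Iteration 3: beta = 0.5, y = -0.561 + 0.5*(-0.561 + 0.0027) = -0.8402
  grad(y) = -1.0825, v = y - alpha*grad = -0.7813
  prox(v) = soft_thresh(-0.7813, 0.0691) = -0.7122
Iteration 4: beta = 0.6, y = -0.7122 + 0.6*(-0.7122 + 0.561) = -0.803
  grad(y) = -0.6355, v = y - alpha*grad = -0.7684
  prox(v) = soft_thresh(-0.7684, 0.0691) = -0.6993
f(x_4) = 6*(-0.6993)^2 + 9*(-0.6993) + 1.27*|-0.6993| = -2.4715


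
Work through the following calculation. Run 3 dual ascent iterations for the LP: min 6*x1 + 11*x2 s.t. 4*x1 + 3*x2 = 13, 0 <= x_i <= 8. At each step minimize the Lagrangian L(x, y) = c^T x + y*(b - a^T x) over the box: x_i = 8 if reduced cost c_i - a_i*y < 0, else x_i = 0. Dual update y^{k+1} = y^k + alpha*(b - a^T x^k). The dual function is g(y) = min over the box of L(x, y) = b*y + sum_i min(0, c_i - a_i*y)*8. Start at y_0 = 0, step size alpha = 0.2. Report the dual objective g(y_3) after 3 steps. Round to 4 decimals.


Dual ascent for LP: min 6*x1 + 11*x2, 4*x1 + 3*x2 = 13, 0 <= x_i <= 8
Step 1: y^k = 0.0, reduced costs: (6.0, 11.0)
  x^k = (0.0, 0.0), subgradient = b - a^T x = 13.0
  y^{k+1} = 0.0 + 0.2*13.0 = 2.6
Step 2: y^k = 2.6, reduced costs: (-4.4, 3.2)
  x^k = (8.0, 0.0), subgradient = b - a^T x = -19.0
  y^{k+1} = 2.6 + 0.2*-19.0 = -1.2
Step 3: y^k = -1.2, reduced costs: (10.8, 14.6)
  x^k = (0.0, 0.0), subgradient = b - a^T x = 13.0
  y^{k+1} = -1.2 + 0.2*13.0 = 1.4
Dual objective at y_3 = 1.4: reduced costs (0.4, 6.8), box minimizer x = (0.0, 0.0)
g(y_3) = b*y + (c1 - a1*y)*x1 + (c2 - a2*y)*x2 = 13*1.4 + 0.4*0.0 + 6.8*0.0 = 18.2 + 0.0 + 0.0 = 18.2


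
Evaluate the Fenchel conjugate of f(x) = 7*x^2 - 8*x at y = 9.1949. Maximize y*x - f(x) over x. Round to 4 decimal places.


f*(y) = sup_x {y*x - a*x^2 - b*x} = sup_x {(y-b)*x - a*x^2}
FOC: (y - b) - 2a*x = 0 => x* = (y - b)/(2a)
x* = (9.1949 + 8)/(2*7) = 1.2282
f*(9.1949) = (y-b)^2/(4a) = (9.1949 + 8)^2/(4*7)
= 295.6646/28 = 10.5594


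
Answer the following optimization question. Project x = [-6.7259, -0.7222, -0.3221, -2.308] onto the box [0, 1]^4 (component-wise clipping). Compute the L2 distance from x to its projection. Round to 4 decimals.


Project each component onto [0, 1].
clip(-6.7259) = 0.0, clip(-0.7222) = 0.0, clip(-0.3221) = 0.0, clip(-2.308) = 0.0
Projection = [0.0, 0.0, 0.0, 0.0]
Squared diffs: [45.2377, 0.5216, 0.1037, 5.3269]
Distance = sqrt(51.1899) = 7.1547


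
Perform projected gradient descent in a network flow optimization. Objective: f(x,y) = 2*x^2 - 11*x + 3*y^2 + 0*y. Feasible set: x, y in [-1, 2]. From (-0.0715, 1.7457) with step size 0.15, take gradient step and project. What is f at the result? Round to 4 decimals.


Step 1: Compute gradient at (-0.0715, 1.7457).
grad_x = 2*2*-0.0715 - 11 = -11.286
grad_y = 2*3*1.7457 + 0 = 10.4742
Step 2: Gradient step.
x_raw = -0.0715 - 0.15*-11.286 = 1.6214
y_raw = 1.7457 - 0.15*10.4742 = 0.1746
Step 3: Project onto [-1, 2].
x_proj = clip(1.6214) = 1.6214
y_proj = clip(0.1746) = 0.1746
Step 4: Evaluate f.
f(1.6214, 0.1746) = -12.4861


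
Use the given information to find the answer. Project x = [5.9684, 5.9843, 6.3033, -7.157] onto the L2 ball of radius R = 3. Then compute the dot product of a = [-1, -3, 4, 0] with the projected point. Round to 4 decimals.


Step 1: Compute ||x|| (intermediates to 6 decimals).
||x|| = sqrt(5.9684^2 + 5.9843^2 + 6.3033^2 + (-7.157)^2) = 12.743151
Step 2: Project.
Since ||x|| > R, scale = R/||x|| = 3/12.743151 = 0.235421, proj(x) = scale * x
proj(x) = [1.405087, 1.40883, 1.483929, -1.684908]
Step 3: Dot product.
a^T * proj(x) = -1*1.405087 - 3*1.40883 + 4*1.483929 + 0*(-1.684908) = 0.3041


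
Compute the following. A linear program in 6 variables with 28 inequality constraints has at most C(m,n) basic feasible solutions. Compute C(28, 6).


Each vertex corresponds to some choice of n active constraints out of m, so the number of vertices is at most C(m, n) = m! / (n!(m-n)!).
m = 28, n = 6
Numerator: 28 * 27 * 26 * 25 * 24 * 23
Denominator: 6! = 720
C(28, 6) = 376740


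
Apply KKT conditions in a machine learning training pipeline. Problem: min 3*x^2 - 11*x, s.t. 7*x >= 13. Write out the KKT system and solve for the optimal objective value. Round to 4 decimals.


Step 1: Try lambda = 0 (constraint inactive).
x_unc = 11/(2*3) = 1.8333
Check: 7*1.8333 = 12.8331 < 13 -- violated!
Step 2: Constraint must be active: 7*x = 13
x* = 13/7 = 1.8571 (rounded; the exact value 13/7 is used below)
lambda = (2*3*(13/7) - 11)/7 = 0.0204
Step 3: Compute optimal value.
f(x*) = 3*(13/7)^2 - 11*(13/7) = -10.0816


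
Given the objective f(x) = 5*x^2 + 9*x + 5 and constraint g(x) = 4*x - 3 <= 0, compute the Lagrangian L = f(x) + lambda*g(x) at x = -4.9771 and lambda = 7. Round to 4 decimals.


Step 1: Evaluate f(x).
f(-4.9771) = 5*(-4.9771)^2 + 9*(-4.9771) + 5 = 84.0637
Step 2: Evaluate g(x).
g(-4.9771) = 4*-4.9771 - 3 = -22.9084
Step 3: Compute Lagrangian.
L = 84.0637 + 7*-22.9084 = -76.2951


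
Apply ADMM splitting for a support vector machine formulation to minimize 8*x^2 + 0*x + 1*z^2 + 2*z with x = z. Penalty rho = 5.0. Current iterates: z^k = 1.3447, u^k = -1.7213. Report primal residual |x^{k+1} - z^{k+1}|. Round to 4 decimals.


ADMM iteration with rho = 5.0, z^k = 1.3447, u^k = -1.7213
Step 1: x-update.
Minimize 8*x^2 + 0*x + (5.0/2)*(x - 1.3447 - 1.7213)^2
FOC: (2*8 + 5.0)*x = 0 + 5.0*(1.3447 + 1.7213)
x^{k+1} = 0.73
Step 2: z-update.
Minimize 1*z^2 + 2*z + (5.0/2)*(0.73 - z - 1.7213)^2
FOC: (2*1 + 5.0)*z = -2 + 5.0*(0.73 - 1.7213)
z^{k+1} = -0.9938
Step 3: u-update.
u^{k+1} = -1.7213 + 0.73 + 0.9938 = 0.0025
Step 4: Primal residual = |0.73 + 0.9938| = 1.7238


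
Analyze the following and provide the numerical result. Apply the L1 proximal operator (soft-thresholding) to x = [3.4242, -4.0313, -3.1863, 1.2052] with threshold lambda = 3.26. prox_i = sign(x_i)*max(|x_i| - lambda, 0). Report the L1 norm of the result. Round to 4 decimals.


Soft-thresholding with lambda = 3.26:
prox(3.4242) = sign(3.4242)*max(|3.4242| - 3.26, 0) = 0.1642
prox(-4.0313) = sign(-4.0313)*max(|-4.0313| - 3.26, 0) = -0.7713
prox(-3.1863) = sign(-3.1863)*max(|-3.1863| - 3.26, 0) = 0.0
prox(1.2052) = sign(1.2052)*max(|1.2052| - 3.26, 0) = 0.0
prox(x) = [0.1642, -0.7713, 0.0, 0.0]
||prox(x)||_1 = 0.1642 + 0.7713 + 0.0 + 0.0 = 0.9355


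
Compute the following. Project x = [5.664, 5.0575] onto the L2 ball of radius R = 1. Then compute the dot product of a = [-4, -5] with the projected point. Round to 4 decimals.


Step 1: Compute ||x|| (intermediates to 6 decimals).
||x|| = sqrt(5.664^2 + 5.0575^2) = 7.593366
Step 2: Project.
Since ||x|| > R, scale = R/||x|| = 1/7.593366 = 0.131694, proj(x) = scale * x
proj(x) = [0.745915, 0.666042]
Step 3: Dot product.
a^T * proj(x) = -4*0.745915 - 5*0.666042 = -6.3139


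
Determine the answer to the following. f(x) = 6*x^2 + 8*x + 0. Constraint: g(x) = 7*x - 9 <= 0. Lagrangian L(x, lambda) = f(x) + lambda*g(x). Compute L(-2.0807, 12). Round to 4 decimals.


Step 1: Evaluate f(x).
f(-2.0807) = 6*(-2.0807)^2 + 8*(-2.0807) + 0 = 9.3303
Step 2: Evaluate g(x).
g(-2.0807) = 7*-2.0807 - 9 = -23.5649
Step 3: Compute Lagrangian.
L = 9.3303 + 12*-23.5649 = -273.4485


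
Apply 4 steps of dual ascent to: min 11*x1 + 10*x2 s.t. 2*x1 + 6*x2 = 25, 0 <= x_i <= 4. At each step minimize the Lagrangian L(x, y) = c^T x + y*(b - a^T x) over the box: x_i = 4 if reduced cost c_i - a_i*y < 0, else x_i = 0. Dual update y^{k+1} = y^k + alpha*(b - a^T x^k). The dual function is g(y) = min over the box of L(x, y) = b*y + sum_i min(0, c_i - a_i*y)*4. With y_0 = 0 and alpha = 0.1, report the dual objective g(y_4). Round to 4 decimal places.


Dual ascent for LP: min 11*x1 + 10*x2, 2*x1 + 6*x2 = 25, 0 <= x_i <= 4
Step 1: y^k = 0.0, reduced costs: (11.0, 10.0)
  x^k = (0.0, 0.0), subgradient = b - a^T x = 25.0
  y^{k+1} = 0.0 + 0.1*25.0 = 2.5
Step 2: y^k = 2.5, reduced costs: (6.0, -5.0)
  x^k = (0.0, 4.0), subgradient = b - a^T x = 1.0
  y^{k+1} = 2.5 + 0.1*1.0 = 2.6
Step 3: y^k = 2.6, reduced costs: (5.8, -5.6)
  x^k = (0.0, 4.0), subgradient = b - a^T x = 1.0
  y^{k+1} = 2.6 + 0.1*1.0 = 2.7
Step 4: y^k = 2.7, reduced costs: (5.6, -6.2)
  x^k = (0.0, 4.0), subgradient = b - a^T x = 1.0
  y^{k+1} = 2.7 + 0.1*1.0 = 2.8
Dual objective at y_4 = 2.8: reduced costs (5.4, -6.8), box minimizer x = (0.0, 4.0)
g(y_4) = b*y + (c1 - a1*y)*x1 + (c2 - a2*y)*x2 = 25*2.8 + 5.4*0.0 + (-6.8)*4.0 = 70.0 + 0.0 - 27.2 = 42.8


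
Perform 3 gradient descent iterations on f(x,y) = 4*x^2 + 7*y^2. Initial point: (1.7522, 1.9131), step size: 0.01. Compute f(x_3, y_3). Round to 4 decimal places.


Gradient descent on f(x,y) = 4*x^2 + 7*y^2.
Starting point: (1.7522, 1.9131), alpha = 0.01
Step 1: grad_x = 2*4*1.7522 = 14.0176, grad_y = 2*7*1.9131 = 26.7834
  x_1 = 1.7522 - 0.01*14.0176 = 1.612
  y_1 = 1.9131 - 0.01*26.7834 = 1.6453
Step 2: grad_x = 2*4*1.612 = 12.8962, grad_y = 2*7*1.6453 = 23.0337
  x_2 = 1.612 - 0.01*12.8962 = 1.4831
  y_2 = 1.6453 - 0.01*23.0337 = 1.4149
Step 3: grad_x = 2*4*1.4831 = 11.8645, grad_y = 2*7*1.4149 = 19.809
  x_3 = 1.4831 - 0.01*11.8645 = 1.3644
  y_3 = 1.4149 - 0.01*19.809 = 1.2168
f(1.3644, 1.2168) = 4*1.3644^2 + 7*1.2168^2 = 17.8114


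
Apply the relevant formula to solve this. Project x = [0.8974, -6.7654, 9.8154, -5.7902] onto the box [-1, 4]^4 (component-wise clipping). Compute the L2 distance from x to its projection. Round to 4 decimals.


Project each component onto [-1, 4].
clip(0.8974) = 0.8974, clip(-6.7654) = -1.0, clip(9.8154) = 4.0, clip(-5.7902) = -1.0
Projection = [0.8974, -1.0, 4.0, -1.0]
Squared diffs: [0.0, 33.2398, 33.8189, 22.946]
Distance = sqrt(90.0047) = 9.4871


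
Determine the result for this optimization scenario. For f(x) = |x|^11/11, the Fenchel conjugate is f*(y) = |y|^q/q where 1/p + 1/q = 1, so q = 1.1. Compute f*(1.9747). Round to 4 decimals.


The conjugate exponent q satisfies 1/p + 1/q = 1.
p = 11, so q = 11/(11 - 1) = 1.1
|y|^q = 1.9747^1.1 = 2.1137
f*(1.9747) = 2.1137 / 1.1 = 1.9216


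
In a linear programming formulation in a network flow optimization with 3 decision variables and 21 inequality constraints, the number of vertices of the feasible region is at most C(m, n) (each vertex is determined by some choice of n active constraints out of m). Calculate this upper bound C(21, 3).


Each vertex corresponds to some choice of n active constraints out of m, so the number of vertices is at most C(m, n) = m! / (n!(m-n)!).
m = 21, n = 3
Numerator: 21 * 20 * 19
Denominator: 3! = 6
C(21, 3) = 1330


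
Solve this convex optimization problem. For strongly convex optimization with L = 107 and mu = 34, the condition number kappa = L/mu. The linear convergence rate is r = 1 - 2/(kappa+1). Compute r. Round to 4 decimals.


Step 1: Compute the condition number.
kappa = L/mu = 107/34 = 3.1471
Step 2: Compute the convergence rate.
r = 1 - 2/(kappa + 1) = 1 - 2*mu/(L + mu) = (L - mu)/(L + mu) = 73/141 = 0.5177


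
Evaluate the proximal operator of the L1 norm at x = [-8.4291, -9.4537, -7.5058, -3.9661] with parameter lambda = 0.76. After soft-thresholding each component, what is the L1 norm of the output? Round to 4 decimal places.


Soft-thresholding with lambda = 0.76:
prox(-8.4291) = sign(-8.4291)*max(|-8.4291| - 0.76, 0) = -7.6691
prox(-9.4537) = sign(-9.4537)*max(|-9.4537| - 0.76, 0) = -8.6937
prox(-7.5058) = sign(-7.5058)*max(|-7.5058| - 0.76, 0) = -6.7458
prox(-3.9661) = sign(-3.9661)*max(|-3.9661| - 0.76, 0) = -3.2061
prox(x) = [-7.6691, -8.6937, -6.7458, -3.2061]
||prox(x)||_1 = 7.6691 + 8.6937 + 6.7458 + 3.2061 = 26.3147


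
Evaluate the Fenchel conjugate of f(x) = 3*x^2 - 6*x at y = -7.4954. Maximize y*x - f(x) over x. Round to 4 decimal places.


f*(y) = sup_x {y*x - a*x^2 - b*x} = sup_x {(y-b)*x - a*x^2}
FOC: (y - b) - 2a*x = 0 => x* = (y - b)/(2a)
x* = (-7.4954 + 6)/(2*3) = -0.2492
f*(-7.4954) = (y-b)^2/(4a) = (-7.4954 + 6)^2/(4*3)
= 2.2362/12 = 0.1864


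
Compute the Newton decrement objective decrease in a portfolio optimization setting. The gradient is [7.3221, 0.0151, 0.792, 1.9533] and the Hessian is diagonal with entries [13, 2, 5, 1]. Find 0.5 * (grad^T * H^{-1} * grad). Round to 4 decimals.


Step 1: H is diagonal, so H^(-1) * g = [0.5632, 0.0076, 0.1584, 1.9533].
Step 2: g^T H^(-1) g = sum_i g_i^2 / H_ii
  = (7.3221)^2/13 + (0.0151)^2/2 + (0.792)^2/5 + (1.9533)^2/1
  = 4.1241 + 0.0001 + 0.1255 + 3.8154 = 8.065
Step 3: Objective decrease = 0.5 * g^T H^(-1) g = 4.0325


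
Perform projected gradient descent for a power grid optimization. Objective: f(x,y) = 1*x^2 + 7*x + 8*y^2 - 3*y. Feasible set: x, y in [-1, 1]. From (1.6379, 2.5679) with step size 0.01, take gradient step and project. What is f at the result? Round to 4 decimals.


Step 1: Compute gradient at (1.6379, 2.5679).
grad_x = 2*1*1.6379 + 7 = 10.2758
grad_y = 2*8*2.5679 - 3 = 38.0864
Step 2: Gradient step.
x_raw = 1.6379 - 0.01*10.2758 = 1.5351
y_raw = 2.5679 - 0.01*38.0864 = 2.187
Step 3: Project onto [-1, 1].
x_proj = clip(1.5351) = 1.0
y_proj = clip(2.187) = 1.0
Step 4: Evaluate f.
f(1.0, 1.0) = 13.0


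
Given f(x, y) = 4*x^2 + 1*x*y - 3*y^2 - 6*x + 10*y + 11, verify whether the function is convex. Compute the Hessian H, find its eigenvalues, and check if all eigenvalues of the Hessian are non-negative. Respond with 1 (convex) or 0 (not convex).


The Hessian of f(x,y) = 4*x^2 + 1*x*y - 3*y^2 - 6*x + 10*y + 11 is:
H = [[8, 1], [1, -6]]
Trace = 8 - 6 = 2
Determinant = 8*-6 - (1)^2 = -49
Discriminant = (2)^2 - 4*-49 = 200.0
Eigenvalues: lambda_1 = -6.0711, lambda_2 = 8.0711
The function is not convex.

0


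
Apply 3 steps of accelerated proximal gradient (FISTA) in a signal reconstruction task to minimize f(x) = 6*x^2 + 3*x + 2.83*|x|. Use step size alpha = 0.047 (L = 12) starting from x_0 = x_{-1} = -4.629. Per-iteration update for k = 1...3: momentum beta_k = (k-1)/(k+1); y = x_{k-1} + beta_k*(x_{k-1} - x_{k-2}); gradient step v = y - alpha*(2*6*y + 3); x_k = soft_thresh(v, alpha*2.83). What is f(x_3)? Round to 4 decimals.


FISTA on f(x) = 6*x^2 + 3*x + 2.83*|x|
L = 12, alpha = 0.047
Iteration 1: beta = 0.0, y = -4.629 + 0.0*(-4.629 + 4.629) = -4.629
  grad(y) = -52.548, v = y - alpha*grad = -2.1592
  prox(v) = soft_thresh(-2.1592, 0.133) = -2.0262
Iteration 2: beta = 0.3333, y = -2.0262 + 0.3333*(-2.0262 + 4.629) = -1.1586
  grad(y) = -10.9037, v = y - alpha*grad = -0.6462
  prox(v) = soft_thresh(-0.6462, 0.133) = -0.5132
Iteration 3: beta = 0.5, y = -0.5132 + 0.5*(-0.5132 + 2.0262) = 0.2434
  grad(y) = 5.9205, v = y - alpha*grad = -0.0349
  prox(v) = soft_thresh(-0.0349, 0.133) = 0.0
f(x_3) = 6*0.0^2 + 3*0.0 + 2.83*|0.0| = 0.0


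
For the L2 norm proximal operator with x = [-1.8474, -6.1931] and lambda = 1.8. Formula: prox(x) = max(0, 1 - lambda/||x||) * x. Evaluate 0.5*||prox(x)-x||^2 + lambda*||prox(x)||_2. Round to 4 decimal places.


Step 1: Compute ||x||.
||x|| = 6.4628
Step 2: Compute scaling factor.
scale = max(0, 1 - 1.8/6.4628) = 0.7215
Step 3: prox(x) = [-1.3329, -4.4682]
||prox(x)|| = 4.6628
Step 4: Proximal objective.
0.5*||prox-x||^2 = 1.62
lambda*||prox|| = 8.393
Total = 10.013


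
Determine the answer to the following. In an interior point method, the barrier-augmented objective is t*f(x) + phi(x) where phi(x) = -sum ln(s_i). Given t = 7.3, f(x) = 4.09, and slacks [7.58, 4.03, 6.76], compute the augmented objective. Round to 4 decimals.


Step 1: Compute log-barrier.
ln values: [2.0255, 1.3938, 1.911]
phi = -(2.0255 + 1.3938 + 1.911) = -5.3303
Step 2: Compute augmented objective.
t*f(x) = 7.3*4.09 = 29.857
Total = 29.857 - 5.3303 = 24.5267


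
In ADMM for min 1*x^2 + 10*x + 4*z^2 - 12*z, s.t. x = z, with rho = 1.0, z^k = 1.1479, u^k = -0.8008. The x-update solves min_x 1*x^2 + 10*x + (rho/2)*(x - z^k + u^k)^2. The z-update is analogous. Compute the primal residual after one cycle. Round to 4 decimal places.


ADMM iteration with rho = 1.0, z^k = 1.1479, u^k = -0.8008
Step 1: x-update.
Minimize 1*x^2 + 10*x + (1.0/2)*(x - 1.1479 - 0.8008)^2
FOC: (2*1 + 1.0)*x = -10 + 1.0*(1.1479 + 0.8008)
x^{k+1} = -2.6838
Step 2: z-update.
Minimize 4*z^2 - 12*z + (1.0/2)*(-2.6838 - z - 0.8008)^2
FOC: (2*4 + 1.0)*z = 12 + 1.0*(-2.6838 - 0.8008)
z^{k+1} = 0.9462
Step 3: u-update.
u^{k+1} = -0.8008 - 2.6838 - 0.9462 = -4.4307
Step 4: Primal residual = |-2.6838 - 0.9462| = 3.6299


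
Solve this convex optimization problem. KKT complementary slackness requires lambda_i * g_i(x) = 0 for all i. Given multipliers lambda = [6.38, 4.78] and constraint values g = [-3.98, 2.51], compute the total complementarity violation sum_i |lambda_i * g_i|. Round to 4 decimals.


KKT complementary slackness check:
lambda_1 * g_1 = 6.38 * -3.98 = -25.3924
lambda_2 * g_2 = 4.78 * 2.51 = 11.9978
Total violation = 25.3924 + 11.9978 = 37.3902


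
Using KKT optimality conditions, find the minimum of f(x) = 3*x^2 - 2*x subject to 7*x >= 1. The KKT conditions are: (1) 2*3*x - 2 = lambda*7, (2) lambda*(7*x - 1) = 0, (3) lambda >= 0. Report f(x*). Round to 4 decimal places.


Step 1: Try lambda = 0 (constraint inactive).
Stationarity: 2*3*x - 2 = 0
x* = 2/(2*3) = 1/3 = 0.3333 (rounded; the exact value 1/3 is used below)
Check constraint: 7*0.3333 = 2.3331 >= 1 -- satisfied.
Step 2: Compute optimal value.
f(x*) = 3*(1/3)^2 - 2*(1/3) = -0.3333


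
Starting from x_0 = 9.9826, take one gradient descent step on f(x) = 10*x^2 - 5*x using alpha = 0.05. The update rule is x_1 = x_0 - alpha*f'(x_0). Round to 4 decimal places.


We compute the gradient at x_0 and apply the update.
f'(x) = 20*x - 5
f'(9.9826) = 20*9.9826 - 5 = 194.652
x_1 = 9.9826 - 0.05*194.652 = 0.25


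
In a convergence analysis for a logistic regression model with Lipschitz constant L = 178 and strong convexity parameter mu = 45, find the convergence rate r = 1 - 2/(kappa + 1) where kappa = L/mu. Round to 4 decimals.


Step 1: Compute the condition number.
kappa = L/mu = 178/45 = 3.9556
Step 2: Compute the convergence rate.
r = 1 - 2/(kappa + 1) = 1 - 2*mu/(L + mu) = (L - mu)/(L + mu) = 133/223 = 0.5964


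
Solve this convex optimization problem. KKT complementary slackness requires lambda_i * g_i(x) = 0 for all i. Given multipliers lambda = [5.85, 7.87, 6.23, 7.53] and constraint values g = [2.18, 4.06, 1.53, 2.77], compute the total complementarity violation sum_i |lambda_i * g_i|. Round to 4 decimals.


KKT complementary slackness check:
lambda_1 * g_1 = 5.85 * 2.18 = 12.753
lambda_2 * g_2 = 7.87 * 4.06 = 31.9522
lambda_3 * g_3 = 6.23 * 1.53 = 9.5319
lambda_4 * g_4 = 7.53 * 2.77 = 20.8581
Total violation = 12.753 + 31.9522 + 9.5319 + 20.8581 = 75.0952


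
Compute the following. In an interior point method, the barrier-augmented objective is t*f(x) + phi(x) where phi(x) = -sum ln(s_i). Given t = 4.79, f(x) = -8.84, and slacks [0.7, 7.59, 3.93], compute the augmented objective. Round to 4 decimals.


Step 1: Compute log-barrier.
ln values: [-0.3567, 2.0268, 1.3686]
phi = -(-0.3567 + 2.0268 + 1.3686) = -3.0388
Step 2: Compute augmented objective.
t*f(x) = 4.79*-8.84 = -42.3436
Total = -42.3436 - 3.0388 = -45.3824


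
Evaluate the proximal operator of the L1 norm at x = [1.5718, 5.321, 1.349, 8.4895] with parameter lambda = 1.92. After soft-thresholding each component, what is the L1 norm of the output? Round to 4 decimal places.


Soft-thresholding with lambda = 1.92:
prox(1.5718) = sign(1.5718)*max(|1.5718| - 1.92, 0) = 0.0
prox(5.321) = sign(5.321)*max(|5.321| - 1.92, 0) = 3.401
prox(1.349) = sign(1.349)*max(|1.349| - 1.92, 0) = 0.0
prox(8.4895) = sign(8.4895)*max(|8.4895| - 1.92, 0) = 6.5695
prox(x) = [0.0, 3.401, 0.0, 6.5695]
||prox(x)||_1 = 0.0 + 3.401 + 0.0 + 6.5695 = 9.9705


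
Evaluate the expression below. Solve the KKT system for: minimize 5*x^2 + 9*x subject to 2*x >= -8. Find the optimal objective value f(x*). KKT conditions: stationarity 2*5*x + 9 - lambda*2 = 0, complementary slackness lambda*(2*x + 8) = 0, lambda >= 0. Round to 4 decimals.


Step 1: Try lambda = 0 (constraint inactive).
Stationarity: 2*5*x + 9 = 0
x* = -9/(2*5) = -0.9
Check constraint: 2*-0.9 = -1.8 >= -8 -- satisfied.
Step 2: Compute optimal value.
f(x*) = 5*(-0.9)^2 + 9*(-0.9) = -4.05


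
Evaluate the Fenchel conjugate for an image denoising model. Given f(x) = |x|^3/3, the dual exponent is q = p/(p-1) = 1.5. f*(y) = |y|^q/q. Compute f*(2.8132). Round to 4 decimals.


The conjugate exponent q satisfies 1/p + 1/q = 1.
p = 3, so q = 3/(3 - 1) = 1.5
|y|^q = 2.8132^1.5 = 4.7185
f*(2.8132) = 4.7185 / 1.5 = 3.1456


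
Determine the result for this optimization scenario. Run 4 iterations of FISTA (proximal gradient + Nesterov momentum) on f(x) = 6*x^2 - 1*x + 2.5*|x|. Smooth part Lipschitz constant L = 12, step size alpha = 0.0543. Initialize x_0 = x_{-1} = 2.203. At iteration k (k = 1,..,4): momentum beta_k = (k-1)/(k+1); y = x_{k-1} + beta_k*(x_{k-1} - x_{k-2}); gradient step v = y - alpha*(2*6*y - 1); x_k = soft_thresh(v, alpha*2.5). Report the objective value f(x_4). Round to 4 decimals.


FISTA on f(x) = 6*x^2 - 1*x + 2.5*|x|
L = 12, alpha = 0.0543
Iteration 1: beta = 0.0, y = 2.203 + 0.0*(2.203 - 2.203) = 2.203
  grad(y) = 25.436, v = y - alpha*grad = 0.8218
  prox(v) = soft_thresh(0.8218, 0.1358) = 0.6861
Iteration 2: beta = 0.3333, y = 0.6861 + 0.3333*(0.6861 - 2.203) = 0.1804
  grad(y) = 1.1652, v = y - alpha*grad = 0.1172
  prox(v) = soft_thresh(0.1172, 0.1358) = 0.0
Iteration 3: beta = 0.5, y = 0.0 + 0.5*(0.0 - 0.6861) = -0.343
  grad(y) = -5.1165, v = y - alpha*grad = -0.0652
  prox(v) = soft_thresh(-0.0652, 0.1358) = 0.0
Iteration 4: beta = 0.6, y = 0.0 + 0.6*(0.0 - 0.0) = 0.0
  grad(y) = -1.0, v = y - alpha*grad = 0.0543
  prox(v) = soft_thresh(0.0543, 0.1358) = 0.0
f(x_4) = 6*0.0^2 - 1*0.0 + 2.5*|0.0| = 0.0


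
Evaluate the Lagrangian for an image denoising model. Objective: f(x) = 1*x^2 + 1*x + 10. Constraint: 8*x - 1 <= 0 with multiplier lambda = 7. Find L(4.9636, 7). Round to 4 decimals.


Step 1: Evaluate f(x).
f(4.9636) = 1*4.9636^2 + 1*4.9636 + 10 = 39.6009
Step 2: Evaluate g(x).
g(4.9636) = 8*4.9636 - 1 = 38.7088
Step 3: Compute Lagrangian.
L = 39.6009 + 7*38.7088 = 310.5625


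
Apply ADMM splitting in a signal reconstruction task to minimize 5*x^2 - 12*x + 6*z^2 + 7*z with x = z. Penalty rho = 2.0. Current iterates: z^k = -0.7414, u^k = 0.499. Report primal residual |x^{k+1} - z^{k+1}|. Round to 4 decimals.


ADMM iteration with rho = 2.0, z^k = -0.7414, u^k = 0.499
Step 1: x-update.
Minimize 5*x^2 - 12*x + (2.0/2)*(x + 0.7414 + 0.499)^2
FOC: (2*5 + 2.0)*x = 12 + 2.0*(-0.7414 - 0.499)
x^{k+1} = 0.7933
Step 2: z-update.
Minimize 6*z^2 + 7*z + (2.0/2)*(0.7933 - z + 0.499)^2
FOC: (2*6 + 2.0)*z = -7 + 2.0*(0.7933 + 0.499)
z^{k+1} = -0.3154
Step 3: u-update.
u^{k+1} = 0.499 + 0.7933 + 0.3154 = 1.6077
Step 4: Primal residual = |0.7933 + 0.3154| = 1.1087


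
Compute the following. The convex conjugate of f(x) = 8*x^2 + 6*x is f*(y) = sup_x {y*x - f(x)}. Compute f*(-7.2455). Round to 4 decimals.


f*(y) = sup_x {y*x - a*x^2 - b*x} = sup_x {(y-b)*x - a*x^2}
FOC: (y - b) - 2a*x = 0 => x* = (y - b)/(2a)
x* = (-7.2455 - 6)/(2*8) = -0.8278
f*(-7.2455) = (y-b)^2/(4a) = (-7.2455 - 6)^2/(4*8)
= 175.4433/32 = 5.4826


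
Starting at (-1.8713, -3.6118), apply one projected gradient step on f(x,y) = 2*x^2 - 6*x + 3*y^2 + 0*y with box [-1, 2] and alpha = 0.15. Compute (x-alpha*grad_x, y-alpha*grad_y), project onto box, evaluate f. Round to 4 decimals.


Step 1: Compute gradient at (-1.8713, -3.6118).
grad_x = 2*2*-1.8713 - 6 = -13.4852
grad_y = 2*3*-3.6118 + 0 = -21.6708
Step 2: Gradient step.
x_raw = -1.8713 - 0.15*-13.4852 = 0.1515
y_raw = -3.6118 - 0.15*-21.6708 = -0.3612
Step 3: Project onto [-1, 2].
x_proj = clip(0.1515) = 0.1515
y_proj = clip(-0.3612) = -0.3612
Step 4: Evaluate f.
f(0.1515, -0.3612) = -0.4716


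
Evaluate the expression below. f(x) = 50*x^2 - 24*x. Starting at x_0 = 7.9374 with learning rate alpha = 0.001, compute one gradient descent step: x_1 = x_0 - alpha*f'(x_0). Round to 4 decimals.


We compute the gradient at x_0 and apply the update.
f'(x) = 100*x - 24
f'(7.9374) = 100*7.9374 - 24 = 769.74
x_1 = 7.9374 - 0.001*769.74 = 7.1677


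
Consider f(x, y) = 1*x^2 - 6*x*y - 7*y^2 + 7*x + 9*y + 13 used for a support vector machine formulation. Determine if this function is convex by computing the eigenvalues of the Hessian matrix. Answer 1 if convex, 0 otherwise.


The Hessian of f(x,y) = 1*x^2 - 6*x*y - 7*y^2 + 7*x + 9*y + 13 is:
H = [[2, -6], [-6, -14]]
Trace = 2 - 14 = -12
Determinant = 2*-14 - (-6)^2 = -64
Discriminant = (-12)^2 - 4*-64 = 400.0
Eigenvalues: lambda_1 = -16.0, lambda_2 = 4.0
The function is not convex.

0


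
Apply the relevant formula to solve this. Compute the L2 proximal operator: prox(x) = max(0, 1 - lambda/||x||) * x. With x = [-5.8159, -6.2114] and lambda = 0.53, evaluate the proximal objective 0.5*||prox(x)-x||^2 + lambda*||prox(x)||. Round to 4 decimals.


Step 1: Compute ||x||.
||x|| = 8.5092
Step 2: Compute scaling factor.
scale = max(0, 1 - 0.53/8.5092) = 0.9377
Step 3: prox(x) = [-5.4537, -5.8245]
||prox(x)|| = 7.9792
Step 4: Proximal objective.
0.5*||prox-x||^2 = 0.1405
lambda*||prox|| = 4.229
Total = 4.3694


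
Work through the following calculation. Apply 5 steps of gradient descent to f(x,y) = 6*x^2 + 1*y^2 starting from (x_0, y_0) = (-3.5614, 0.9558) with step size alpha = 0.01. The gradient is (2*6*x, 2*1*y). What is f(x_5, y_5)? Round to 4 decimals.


Gradient descent on f(x,y) = 6*x^2 + 1*y^2.
Starting point: (-3.5614, 0.9558), alpha = 0.01
Step 1: grad_x = 2*6*-3.5614 = -42.7368, grad_y = 2*1*0.9558 = 1.9116
  x_1 = -3.5614 - 0.01*-42.7368 = -3.134
  y_1 = 0.9558 - 0.01*1.9116 = 0.9367
Step 2: grad_x = 2*6*-3.134 = -37.6084, grad_y = 2*1*0.9367 = 1.8734
  x_2 = -3.134 - 0.01*-37.6084 = -2.7579
  y_2 = 0.9367 - 0.01*1.8734 = 0.918
Step 3: grad_x = 2*6*-2.7579 = -33.0954, grad_y = 2*1*0.918 = 1.8359
  x_3 = -2.7579 - 0.01*-33.0954 = -2.427
  y_3 = 0.918 - 0.01*1.8359 = 0.8996
Step 4: grad_x = 2*6*-2.427 = -29.1239, grad_y = 2*1*0.8996 = 1.7992
  x_4 = -2.427 - 0.01*-29.1239 = -2.1358
  y_4 = 0.8996 - 0.01*1.7992 = 0.8816
Step 5: grad_x = 2*6*-2.1358 = -25.6291, grad_y = 2*1*0.8816 = 1.7632
  x_5 = -2.1358 - 0.01*-25.6291 = -1.8795
  y_5 = 0.8816 - 0.01*1.7632 = 0.864
f(-1.8795, 0.864) = 6*(-1.8795)^2 + 1*0.864^2 = 21.9408


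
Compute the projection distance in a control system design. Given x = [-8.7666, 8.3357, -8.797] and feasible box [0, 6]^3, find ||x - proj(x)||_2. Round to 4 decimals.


Project each component onto [0, 6].
clip(-8.7666) = 0.0, clip(8.3357) = 6.0, clip(-8.797) = 0.0
Projection = [0.0, 6.0, 0.0]
Squared diffs: [76.8533, 5.4555, 77.3872]
Distance = sqrt(159.696) = 12.6371


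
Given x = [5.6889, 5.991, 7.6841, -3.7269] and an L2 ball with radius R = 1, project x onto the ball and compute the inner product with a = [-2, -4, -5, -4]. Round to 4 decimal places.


Step 1: Compute ||x|| (intermediates to 6 decimals).
||x|| = sqrt(5.6889^2 + 5.991^2 + 7.6841^2 + (-3.7269)^2) = 11.882375
Step 2: Project.
Since ||x|| > R, scale = R/||x|| = 1/11.882375 = 0.084158, proj(x) = scale * x
proj(x) = [0.478766, 0.504191, 0.646678, -0.313648]
Step 3: Dot product.
a^T * proj(x) = -2*0.478766 - 4*0.504191 - 5*0.646678 - 4*(-0.313648) = -4.9531


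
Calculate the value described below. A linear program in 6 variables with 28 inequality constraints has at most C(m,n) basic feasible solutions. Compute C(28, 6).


Each vertex corresponds to some choice of n active constraints out of m, so the number of vertices is at most C(m, n) = m! / (n!(m-n)!).
m = 28, n = 6
Numerator: 28 * 27 * 26 * 25 * 24 * 23
Denominator: 6! = 720
C(28, 6) = 376740


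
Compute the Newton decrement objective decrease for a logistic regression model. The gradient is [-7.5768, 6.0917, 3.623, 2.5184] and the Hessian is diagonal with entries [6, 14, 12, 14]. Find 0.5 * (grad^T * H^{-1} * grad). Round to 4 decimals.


Step 1: H is diagonal, so H^(-1) * g = [-1.2628, 0.4351, 0.3019, 0.1799].
Step 2: g^T H^(-1) g = sum_i g_i^2 / H_ii
  = (-7.5768)^2/6 + (6.0917)^2/14 + (3.623)^2/12 + (2.5184)^2/14
  = 9.568 + 2.6506 + 1.0938 + 0.453 = 13.7655
Step 3: Objective decrease = 0.5 * g^T H^(-1) g = 6.8827


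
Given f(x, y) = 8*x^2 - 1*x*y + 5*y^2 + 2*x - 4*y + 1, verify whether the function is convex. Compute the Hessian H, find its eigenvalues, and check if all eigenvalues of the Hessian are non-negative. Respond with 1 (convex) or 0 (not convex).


The Hessian of f(x,y) = 8*x^2 - 1*x*y + 5*y^2 + 2*x - 4*y + 1 is:
H = [[16, -1], [-1, 10]]
Trace = 16 + 10 = 26
Determinant = 16*10 - (-1)^2 = 159
Discriminant = (26)^2 - 4*159 = 40.0
Eigenvalues: lambda_1 = 9.8377, lambda_2 = 16.1623
The function is convex.

1


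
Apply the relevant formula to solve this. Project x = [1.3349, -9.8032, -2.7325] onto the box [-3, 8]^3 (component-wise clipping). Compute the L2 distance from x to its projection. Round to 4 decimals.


Project each component onto [-3, 8].
clip(1.3349) = 1.3349, clip(-9.8032) = -3.0, clip(-2.7325) = -2.7325
Projection = [1.3349, -3.0, -2.7325]
Squared diffs: [0.0, 46.2835, 0.0]
Distance = sqrt(46.2835) = 6.8032


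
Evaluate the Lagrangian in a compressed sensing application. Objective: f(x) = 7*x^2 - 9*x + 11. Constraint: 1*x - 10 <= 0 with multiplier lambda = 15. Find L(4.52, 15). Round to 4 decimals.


Step 1: Evaluate f(x).
f(4.52) = 7*4.52^2 - 9*4.52 + 11 = 113.3328
Step 2: Evaluate g(x).
g(4.52) = 1*4.52 - 10 = -5.48
Step 3: Compute Lagrangian.
L = 113.3328 + 15*-5.48 = 31.1328


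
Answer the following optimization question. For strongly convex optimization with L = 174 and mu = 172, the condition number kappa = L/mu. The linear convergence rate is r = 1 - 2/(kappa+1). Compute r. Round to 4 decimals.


Step 1: Compute the condition number.
kappa = L/mu = 174/172 = 1.0116
Step 2: Compute the convergence rate.
r = 1 - 2/(kappa + 1) = 1 - 2*mu/(L + mu) = (L - mu)/(L + mu) = 2/346 = 0.0058


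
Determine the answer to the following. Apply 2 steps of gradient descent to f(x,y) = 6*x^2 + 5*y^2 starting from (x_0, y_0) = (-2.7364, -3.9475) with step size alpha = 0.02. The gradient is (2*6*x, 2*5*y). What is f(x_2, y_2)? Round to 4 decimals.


Gradient descent on f(x,y) = 6*x^2 + 5*y^2.
Starting point: (-2.7364, -3.9475), alpha = 0.02
Step 1: grad_x = 2*6*-2.7364 = -32.8368, grad_y = 2*5*-3.9475 = -39.475
  x_1 = -2.7364 - 0.02*-32.8368 = -2.0797
  y_1 = -3.9475 - 0.02*-39.475 = -3.158
Step 2: grad_x = 2*6*-2.0797 = -24.956, grad_y = 2*5*-3.158 = -31.58
  x_2 = -2.0797 - 0.02*-24.956 = -1.5805
  y_2 = -3.158 - 0.02*-31.58 = -2.5264
f(-1.5805, -2.5264) = 6*(-1.5805)^2 + 5*(-2.5264)^2 = 46.9022


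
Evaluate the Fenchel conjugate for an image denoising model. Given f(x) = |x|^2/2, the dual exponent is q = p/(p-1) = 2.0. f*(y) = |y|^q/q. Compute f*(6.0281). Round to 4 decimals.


The conjugate exponent q satisfies 1/p + 1/q = 1.
p = 2, so q = 2/(2 - 1) = 2.0
|y|^q = 6.0281^2.0 = 36.338
f*(6.0281) = 36.338 / 2.0 = 18.169


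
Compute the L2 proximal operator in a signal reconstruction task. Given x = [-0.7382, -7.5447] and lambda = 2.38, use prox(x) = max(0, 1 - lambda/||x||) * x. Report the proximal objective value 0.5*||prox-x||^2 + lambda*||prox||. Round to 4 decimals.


Step 1: Compute ||x||.
||x|| = 7.5807
Step 2: Compute scaling factor.
scale = max(0, 1 - 2.38/7.5807) = 0.686
Step 3: prox(x) = [-0.5064, -5.176]
||prox(x)|| = 5.2007
Step 4: Proximal objective.
0.5*||prox-x||^2 = 2.8322
lambda*||prox|| = 12.3777
Total = 15.2099


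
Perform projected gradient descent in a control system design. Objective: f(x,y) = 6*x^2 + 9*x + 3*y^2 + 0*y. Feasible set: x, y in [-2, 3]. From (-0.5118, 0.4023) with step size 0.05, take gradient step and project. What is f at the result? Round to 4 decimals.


Step 1: Compute gradient at (-0.5118, 0.4023).
grad_x = 2*6*-0.5118 + 9 = 2.8584
grad_y = 2*3*0.4023 + 0 = 2.4138
Step 2: Gradient step.
x_raw = -0.5118 - 0.05*2.8584 = -0.6547
y_raw = 0.4023 - 0.05*2.4138 = 0.2816
Step 3: Project onto [-2, 3].
x_proj = clip(-0.6547) = -0.6547
y_proj = clip(0.2816) = 0.2816
Step 4: Evaluate f.
f(-0.6547, 0.2816) = -3.0826
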